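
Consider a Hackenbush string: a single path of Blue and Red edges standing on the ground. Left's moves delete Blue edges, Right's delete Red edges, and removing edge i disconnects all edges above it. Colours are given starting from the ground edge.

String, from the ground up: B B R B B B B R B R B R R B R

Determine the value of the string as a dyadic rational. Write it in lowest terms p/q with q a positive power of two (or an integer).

Prefix values for B B R B B B B R B R B R R B R via {L|R} + simplicity:
B: Left { 0 }, Right { ∅ } -> simplest 1
BB: Left { 0, 1 }, Right { ∅ } -> simplest 2
BBR: Left { 0, 1 }, Right { 2 } -> simplest 3/2
BBRB: Left { 0, 1, 3/2 }, Right { 2 } -> simplest 7/4
BBRBB: Left { 0, 1, 3/2, 7/4 }, Right { 2 } -> simplest 15/8
BBRBBB: Left { 0, 1, 3/2, 7/4, 15/8 }, Right { 2 } -> simplest 31/16
BBRBBBB: Left { 0, 1, 3/2, 7/4, 15/8, 31/16 }, Right { 2 } -> simplest 63/32
BBRBBBBR: Left { 0, 1, 3/2, 7/4, 15/8, 31/16 }, Right { 63/32, 2 } -> simplest 125/64
BBRBBBBRB: Left { 0, 1, 3/2, 7/4, 15/8, 31/16, 125/64 }, Right { 63/32, 2 } -> simplest 251/128
BBRBBBBRBR: Left { 0, 1, 3/2, 7/4, 15/8, 31/16, 125/64 }, Right { 251/128, 63/32, 2 } -> simplest 501/256
BBRBBBBRBRB: Left { 0, 1, 3/2, 7/4, 15/8, 31/16, 125/64, 501/256 }, Right { 251/128, 63/32, 2 } -> simplest 1003/512
BBRBBBBRBRBR: Left { 0, 1, 3/2, 7/4, 15/8, 31/16, 125/64, 501/256 }, Right { 1003/512, 251/128, 63/32, 2 } -> simplest 2005/1024
BBRBBBBRBRBRR: Left { 0, 1, 3/2, 7/4, 15/8, 31/16, 125/64, 501/256 }, Right { 2005/1024, 1003/512, 251/128, 63/32, 2 } -> simplest 4009/2048
BBRBBBBRBRBRRB: Left { 0, 1, 3/2, 7/4, 15/8, 31/16, 125/64, 501/256, 4009/2048 }, Right { 2005/1024, 1003/512, 251/128, 63/32, 2 } -> simplest 8019/4096
BBRBBBBRBRBRRBR: Left { 0, 1, 3/2, 7/4, 15/8, 31/16, 125/64, 501/256, 4009/2048 }, Right { 8019/4096, 2005/1024, 1003/512, 251/128, 63/32, 2 } -> simplest 16037/8192

16037/8192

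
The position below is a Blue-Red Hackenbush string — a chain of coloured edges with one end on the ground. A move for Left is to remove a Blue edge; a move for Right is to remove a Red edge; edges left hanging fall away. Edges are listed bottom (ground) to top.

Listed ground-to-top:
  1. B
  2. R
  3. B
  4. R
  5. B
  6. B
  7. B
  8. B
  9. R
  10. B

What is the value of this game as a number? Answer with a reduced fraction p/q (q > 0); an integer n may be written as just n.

379/512

Prefix values for B R B R B B B B R B via {L|R} + simplicity:
B: Left { 0 }, Right { none } so simplest 1
BR: Left { 0 }, Right { 1 } so simplest 1/2
BRB: Left { 0 1/2 }, Right { 1 } so simplest 3/4
BRBR: Left { 0 1/2 }, Right { 3/4 1 } so simplest 5/8
BRBRB: Left { 0 1/2 5/8 }, Right { 3/4 1 } so simplest 11/16
BRBRBB: Left { 0 1/2 5/8 11/16 }, Right { 3/4 1 } so simplest 23/32
BRBRBBB: Left { 0 1/2 5/8 11/16 23/32 }, Right { 3/4 1 } so simplest 47/64
BRBRBBBB: Left { 0 1/2 5/8 11/16 23/32 47/64 }, Right { 3/4 1 } so simplest 95/128
BRBRBBBBR: Left { 0 1/2 5/8 11/16 23/32 47/64 }, Right { 95/128 3/4 1 } so simplest 189/256
BRBRBBBBRB: Left { 0 1/2 5/8 11/16 23/32 47/64 189/256 }, Right { 95/128 3/4 1 } so simplest 379/512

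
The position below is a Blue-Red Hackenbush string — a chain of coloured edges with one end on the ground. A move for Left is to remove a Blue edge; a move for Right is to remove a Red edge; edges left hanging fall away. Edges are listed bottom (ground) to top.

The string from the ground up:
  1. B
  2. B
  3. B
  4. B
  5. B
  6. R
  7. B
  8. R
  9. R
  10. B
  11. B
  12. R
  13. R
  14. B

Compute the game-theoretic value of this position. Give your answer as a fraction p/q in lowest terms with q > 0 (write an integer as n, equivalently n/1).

step 1: add B to get B; options L={ 0 } R={ · } ⇒ 1
step 2: add B to get BB; options L={ 0,1 } R={ · } ⇒ 2
step 3: add B to get BBB; options L={ 0,1,2 } R={ · } ⇒ 3
step 4: add B to get BBBB; options L={ 0,1,2,3 } R={ · } ⇒ 4
step 5: add B to get BBBBB; options L={ 0,1,2,3,4 } R={ · } ⇒ 5
step 6: add R to get BBBBBR; options L={ 0,1,2,3,4 } R={ 5 } ⇒ 9/2
step 7: add B to get BBBBBRB; options L={ 0,1,2,3,4,9/2 } R={ 5 } ⇒ 19/4
step 8: add R to get BBBBBRBR; options L={ 0,1,2,3,4,9/2 } R={ 19/4,5 } ⇒ 37/8
step 9: add R to get BBBBBRBRR; options L={ 0,1,2,3,4,9/2 } R={ 37/8,19/4,5 } ⇒ 73/16
step 10: add B to get BBBBBRBRRB; options L={ 0,1,2,3,4,9/2,73/16 } R={ 37/8,19/4,5 } ⇒ 147/32
step 11: add B to get BBBBBRBRRBB; options L={ 0,1,2,3,4,9/2,73/16,147/32 } R={ 37/8,19/4,5 } ⇒ 295/64
step 12: add R to get BBBBBRBRRBBR; options L={ 0,1,2,3,4,9/2,73/16,147/32 } R={ 295/64,37/8,19/4,5 } ⇒ 589/128
step 13: add R to get BBBBBRBRRBBRR; options L={ 0,1,2,3,4,9/2,73/16,147/32 } R={ 589/128,295/64,37/8,19/4,5 } ⇒ 1177/256
step 14: add B to get BBBBBRBRRBBRRB; options L={ 0,1,2,3,4,9/2,73/16,147/32,1177/256 } R={ 589/128,295/64,37/8,19/4,5 } ⇒ 2355/512

2355/512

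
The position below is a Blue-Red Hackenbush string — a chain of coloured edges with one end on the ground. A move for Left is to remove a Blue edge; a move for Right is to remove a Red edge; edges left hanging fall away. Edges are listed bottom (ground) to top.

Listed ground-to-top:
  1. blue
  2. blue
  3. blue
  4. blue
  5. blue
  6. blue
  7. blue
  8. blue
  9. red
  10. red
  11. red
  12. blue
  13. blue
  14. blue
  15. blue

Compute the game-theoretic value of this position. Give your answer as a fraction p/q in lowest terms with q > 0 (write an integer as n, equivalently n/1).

927/128

b: Left { 0 }, Right { none } — simplest 1
bb: Left { 0,1 }, Right { none } — simplest 2
bbb: Left { 0,1,2 }, Right { none } — simplest 3
bbbb: Left { 0,1,2,3 }, Right { none } — simplest 4
bbbbb: Left { 0,1,2,3,4 }, Right { none } — simplest 5
bbbbbb: Left { 0,1,2,3,4,5 }, Right { none } — simplest 6
bbbbbbb: Left { 0,1,2,3,4,5,6 }, Right { none } — simplest 7
bbbbbbbb: Left { 0,1,2,3,4,5,6,7 }, Right { none } — simplest 8
bbbbbbbbr: Left { 0,1,2,3,4,5,6,7 }, Right { 8 } — simplest 15/2
bbbbbbbbrr: Left { 0,1,2,3,4,5,6,7 }, Right { 15/2,8 } — simplest 29/4
bbbbbbbbrrr: Left { 0,1,2,3,4,5,6,7 }, Right { 29/4,15/2,8 } — simplest 57/8
bbbbbbbbrrrb: Left { 0,1,2,3,4,5,6,7,57/8 }, Right { 29/4,15/2,8 } — simplest 115/16
bbbbbbbbrrrbb: Left { 0,1,2,3,4,5,6,7,57/8,115/16 }, Right { 29/4,15/2,8 } — simplest 231/32
bbbbbbbbrrrbbb: Left { 0,1,2,3,4,5,6,7,57/8,115/16,231/32 }, Right { 29/4,15/2,8 } — simplest 463/64
bbbbbbbbrrrbbbb: Left { 0,1,2,3,4,5,6,7,57/8,115/16,231/32,463/64 }, Right { 29/4,15/2,8 } — simplest 927/128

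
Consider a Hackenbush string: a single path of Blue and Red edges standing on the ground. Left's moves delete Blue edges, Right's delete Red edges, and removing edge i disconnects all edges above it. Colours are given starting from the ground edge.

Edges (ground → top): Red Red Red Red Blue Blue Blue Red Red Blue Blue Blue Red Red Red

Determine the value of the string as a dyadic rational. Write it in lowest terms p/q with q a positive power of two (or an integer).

-6543/2048

R: Left { — }, Right { 0 } gives simplest -1
RR: Left { — }, Right { -1; 0 } gives simplest -2
RRR: Left { — }, Right { -2; -1; 0 } gives simplest -3
RRRR: Left { — }, Right { -3; -2; -1; 0 } gives simplest -4
RRRRB: Left { -4 }, Right { -3; -2; -1; 0 } gives simplest -7/2
RRRRBB: Left { -4; -7/2 }, Right { -3; -2; -1; 0 } gives simplest -13/4
RRRRBBB: Left { -4; -7/2; -13/4 }, Right { -3; -2; -1; 0 } gives simplest -25/8
RRRRBBBR: Left { -4; -7/2; -13/4 }, Right { -25/8; -3; -2; -1; 0 } gives simplest -51/16
RRRRBBBRR: Left { -4; -7/2; -13/4 }, Right { -51/16; -25/8; -3; -2; -1; 0 } gives simplest -103/32
RRRRBBBRRB: Left { -4; -7/2; -13/4; -103/32 }, Right { -51/16; -25/8; -3; -2; -1; 0 } gives simplest -205/64
RRRRBBBRRBB: Left { -4; -7/2; -13/4; -103/32; -205/64 }, Right { -51/16; -25/8; -3; -2; -1; 0 } gives simplest -409/128
RRRRBBBRRBBB: Left { -4; -7/2; -13/4; -103/32; -205/64; -409/128 }, Right { -51/16; -25/8; -3; -2; -1; 0 } gives simplest -817/256
RRRRBBBRRBBBR: Left { -4; -7/2; -13/4; -103/32; -205/64; -409/128 }, Right { -817/256; -51/16; -25/8; -3; -2; -1; 0 } gives simplest -1635/512
RRRRBBBRRBBBRR: Left { -4; -7/2; -13/4; -103/32; -205/64; -409/128 }, Right { -1635/512; -817/256; -51/16; -25/8; -3; -2; -1; 0 } gives simplest -3271/1024
RRRRBBBRRBBBRRR: Left { -4; -7/2; -13/4; -103/32; -205/64; -409/128 }, Right { -3271/1024; -1635/512; -817/256; -51/16; -25/8; -3; -2; -1; 0 } gives simplest -6543/2048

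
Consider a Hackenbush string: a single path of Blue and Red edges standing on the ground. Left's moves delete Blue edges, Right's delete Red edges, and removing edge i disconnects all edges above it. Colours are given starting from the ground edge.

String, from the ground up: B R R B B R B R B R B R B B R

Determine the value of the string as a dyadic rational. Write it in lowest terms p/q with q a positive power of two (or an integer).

6829/16384

edge 1 of 15 (B): { 0 | · } → 1
edge 2 of 15 (R): { 0 | 1 } → 1/2
edge 3 of 15 (R): { 0 | 1/2,1 } → 1/4
edge 4 of 15 (B): { 0,1/4 | 1/2,1 } → 3/8
edge 5 of 15 (B): { 0,1/4,3/8 | 1/2,1 } → 7/16
edge 6 of 15 (R): { 0,1/4,3/8 | 7/16,1/2,1 } → 13/32
edge 7 of 15 (B): { 0,1/4,3/8,13/32 | 7/16,1/2,1 } → 27/64
edge 8 of 15 (R): { 0,1/4,3/8,13/32 | 27/64,7/16,1/2,1 } → 53/128
edge 9 of 15 (B): { 0,1/4,3/8,13/32,53/128 | 27/64,7/16,1/2,1 } → 107/256
edge 10 of 15 (R): { 0,1/4,3/8,13/32,53/128 | 107/256,27/64,7/16,1/2,1 } → 213/512
edge 11 of 15 (B): { 0,1/4,3/8,13/32,53/128,213/512 | 107/256,27/64,7/16,1/2,1 } → 427/1024
edge 12 of 15 (R): { 0,1/4,3/8,13/32,53/128,213/512 | 427/1024,107/256,27/64,7/16,1/2,1 } → 853/2048
edge 13 of 15 (B): { 0,1/4,3/8,13/32,53/128,213/512,853/2048 | 427/1024,107/256,27/64,7/16,1/2,1 } → 1707/4096
edge 14 of 15 (B): { 0,1/4,3/8,13/32,53/128,213/512,853/2048,1707/4096 | 427/1024,107/256,27/64,7/16,1/2,1 } → 3415/8192
edge 15 of 15 (R): { 0,1/4,3/8,13/32,53/128,213/512,853/2048,1707/4096 | 3415/8192,427/1024,107/256,27/64,7/16,1/2,1 } → 6829/16384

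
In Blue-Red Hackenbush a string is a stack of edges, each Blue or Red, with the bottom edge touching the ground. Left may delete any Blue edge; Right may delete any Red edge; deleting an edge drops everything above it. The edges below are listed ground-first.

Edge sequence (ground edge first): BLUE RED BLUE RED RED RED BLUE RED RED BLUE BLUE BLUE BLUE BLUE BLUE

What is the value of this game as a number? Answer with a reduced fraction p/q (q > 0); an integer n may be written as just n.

8831/16384

g_1 [B]  L=[0]  R=[—]  = 1
g_2 [BR]  L=[0]  R=[1]  = 1/2
g_3 [BRB]  L=[0 1/2]  R=[1]  = 3/4
g_4 [BRBR]  L=[0 1/2]  R=[3/4 1]  = 5/8
g_5 [BRBRR]  L=[0 1/2]  R=[5/8 3/4 1]  = 9/16
g_6 [BRBRRR]  L=[0 1/2]  R=[9/16 5/8 3/4 1]  = 17/32
g_7 [BRBRRRB]  L=[0 1/2 17/32]  R=[9/16 5/8 3/4 1]  = 35/64
g_8 [BRBRRRBR]  L=[0 1/2 17/32]  R=[35/64 9/16 5/8 3/4 1]  = 69/128
g_9 [BRBRRRBRR]  L=[0 1/2 17/32]  R=[69/128 35/64 9/16 5/8 3/4 1]  = 137/256
g_10 [BRBRRRBRRB]  L=[0 1/2 17/32 137/256]  R=[69/128 35/64 9/16 5/8 3/4 1]  = 275/512
g_11 [BRBRRRBRRBB]  L=[0 1/2 17/32 137/256 275/512]  R=[69/128 35/64 9/16 5/8 3/4 1]  = 551/1024
g_12 [BRBRRRBRRBBB]  L=[0 1/2 17/32 137/256 275/512 551/1024]  R=[69/128 35/64 9/16 5/8 3/4 1]  = 1103/2048
g_13 [BRBRRRBRRBBBB]  L=[0 1/2 17/32 137/256 275/512 551/1024 1103/2048]  R=[69/128 35/64 9/16 5/8 3/4 1]  = 2207/4096
g_14 [BRBRRRBRRBBBBB]  L=[0 1/2 17/32 137/256 275/512 551/1024 1103/2048 2207/4096]  R=[69/128 35/64 9/16 5/8 3/4 1]  = 4415/8192
g_15 [BRBRRRBRRBBBBBB]  L=[0 1/2 17/32 137/256 275/512 551/1024 1103/2048 2207/4096 4415/8192]  R=[69/128 35/64 9/16 5/8 3/4 1]  = 8831/16384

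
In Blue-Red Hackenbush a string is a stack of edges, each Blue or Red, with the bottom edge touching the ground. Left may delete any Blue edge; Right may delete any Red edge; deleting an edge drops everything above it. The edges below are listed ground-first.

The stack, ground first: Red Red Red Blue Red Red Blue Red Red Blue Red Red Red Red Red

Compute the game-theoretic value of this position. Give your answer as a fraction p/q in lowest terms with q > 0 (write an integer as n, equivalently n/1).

-11711/4096

v_1 [R]  L=[·]  R=[0]  so -1
v_2 [RR]  L=[·]  R=[-1,0]  so -2
v_3 [RRR]  L=[·]  R=[-2,-1,0]  so -3
v_4 [RRRB]  L=[-3]  R=[-2,-1,0]  so -5/2
v_5 [RRRBR]  L=[-3]  R=[-5/2,-2,-1,0]  so -11/4
v_6 [RRRBRR]  L=[-3]  R=[-11/4,-5/2,-2,-1,0]  so -23/8
v_7 [RRRBRRB]  L=[-3,-23/8]  R=[-11/4,-5/2,-2,-1,0]  so -45/16
v_8 [RRRBRRBR]  L=[-3,-23/8]  R=[-45/16,-11/4,-5/2,-2,-1,0]  so -91/32
v_9 [RRRBRRBRR]  L=[-3,-23/8]  R=[-91/32,-45/16,-11/4,-5/2,-2,-1,0]  so -183/64
v_10 [RRRBRRBRRB]  L=[-3,-23/8,-183/64]  R=[-91/32,-45/16,-11/4,-5/2,-2,-1,0]  so -365/128
v_11 [RRRBRRBRRBR]  L=[-3,-23/8,-183/64]  R=[-365/128,-91/32,-45/16,-11/4,-5/2,-2,-1,0]  so -731/256
v_12 [RRRBRRBRRBRR]  L=[-3,-23/8,-183/64]  R=[-731/256,-365/128,-91/32,-45/16,-11/4,-5/2,-2,-1,0]  so -1463/512
v_13 [RRRBRRBRRBRRR]  L=[-3,-23/8,-183/64]  R=[-1463/512,-731/256,-365/128,-91/32,-45/16,-11/4,-5/2,-2,-1,0]  so -2927/1024
v_14 [RRRBRRBRRBRRRR]  L=[-3,-23/8,-183/64]  R=[-2927/1024,-1463/512,-731/256,-365/128,-91/32,-45/16,-11/4,-5/2,-2,-1,0]  so -5855/2048
v_15 [RRRBRRBRRBRRRRR]  L=[-3,-23/8,-183/64]  R=[-5855/2048,-2927/1024,-1463/512,-731/256,-365/128,-91/32,-45/16,-11/4,-5/2,-2,-1,0]  so -11711/4096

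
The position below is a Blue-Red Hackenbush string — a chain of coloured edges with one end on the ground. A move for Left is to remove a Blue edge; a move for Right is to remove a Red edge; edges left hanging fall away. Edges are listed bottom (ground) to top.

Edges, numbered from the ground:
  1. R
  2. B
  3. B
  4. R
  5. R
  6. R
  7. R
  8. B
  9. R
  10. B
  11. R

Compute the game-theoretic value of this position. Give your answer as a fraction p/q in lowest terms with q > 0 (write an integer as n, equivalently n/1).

1 of 11 · R · max L −∞ · min R 0 ⇒ -1
2 of 11 · RB · max L -1 · min R 0 ⇒ -1/2
3 of 11 · RBB · max L -1/2 · min R 0 ⇒ -1/4
4 of 11 · RBBR · max L -1/2 · min R -1/4 ⇒ -3/8
5 of 11 · RBBRR · max L -1/2 · min R -3/8 ⇒ -7/16
6 of 11 · RBBRRR · max L -1/2 · min R -7/16 ⇒ -15/32
7 of 11 · RBBRRRR · max L -1/2 · min R -15/32 ⇒ -31/64
8 of 11 · RBBRRRRB · max L -31/64 · min R -15/32 ⇒ -61/128
9 of 11 · RBBRRRRBR · max L -31/64 · min R -61/128 ⇒ -123/256
10 of 11 · RBBRRRRBRB · max L -123/256 · min R -61/128 ⇒ -245/512
11 of 11 · RBBRRRRBRBR · max L -123/256 · min R -245/512 ⇒ -491/1024

-491/1024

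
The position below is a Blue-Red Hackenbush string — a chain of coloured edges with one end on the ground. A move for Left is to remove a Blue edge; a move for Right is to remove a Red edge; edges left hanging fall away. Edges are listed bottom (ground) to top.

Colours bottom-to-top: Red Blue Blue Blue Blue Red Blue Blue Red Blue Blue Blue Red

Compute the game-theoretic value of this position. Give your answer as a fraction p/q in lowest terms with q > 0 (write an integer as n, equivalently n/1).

value(R) = { none | 0 } so -1
value(RB) = { -1 | 0 } so -1/2
value(RBB) = { -1, -1/2 | 0 } so -1/4
value(RBBB) = { -1, -1/2, -1/4 | 0 } so -1/8
value(RBBBB) = { -1, -1/2, -1/4, -1/8 | 0 } so -1/16
value(RBBBBR) = { -1, -1/2, -1/4, -1/8 | -1/16, 0 } so -3/32
value(RBBBBRB) = { -1, -1/2, -1/4, -1/8, -3/32 | -1/16, 0 } so -5/64
value(RBBBBRBB) = { -1, -1/2, -1/4, -1/8, -3/32, -5/64 | -1/16, 0 } so -9/128
value(RBBBBRBBR) = { -1, -1/2, -1/4, -1/8, -3/32, -5/64 | -9/128, -1/16, 0 } so -19/256
value(RBBBBRBBRB) = { -1, -1/2, -1/4, -1/8, -3/32, -5/64, -19/256 | -9/128, -1/16, 0 } so -37/512
value(RBBBBRBBRBB) = { -1, -1/2, -1/4, -1/8, -3/32, -5/64, -19/256, -37/512 | -9/128, -1/16, 0 } so -73/1024
value(RBBBBRBBRBBB) = { -1, -1/2, -1/4, -1/8, -3/32, -5/64, -19/256, -37/512, -73/1024 | -9/128, -1/16, 0 } so -145/2048
value(RBBBBRBBRBBBR) = { -1, -1/2, -1/4, -1/8, -3/32, -5/64, -19/256, -37/512, -73/1024 | -145/2048, -9/128, -1/16, 0 } so -291/4096

-291/4096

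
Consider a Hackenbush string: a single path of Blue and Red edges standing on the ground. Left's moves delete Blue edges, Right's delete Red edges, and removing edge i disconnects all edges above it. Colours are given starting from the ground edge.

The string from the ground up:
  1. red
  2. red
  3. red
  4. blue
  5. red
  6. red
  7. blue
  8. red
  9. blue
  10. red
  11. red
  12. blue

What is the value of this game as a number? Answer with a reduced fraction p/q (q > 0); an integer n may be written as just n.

-1453/512

Prefix values for red red red blue red red blue red blue red red blue via {L|R} + simplicity:
G_1 [r]  L=[∅]  R=[0]  → -1
G_2 [rr]  L=[∅]  R=[-1, 0]  → -2
G_3 [rrr]  L=[∅]  R=[-2, -1, 0]  → -3
G_4 [rrrb]  L=[-3]  R=[-2, -1, 0]  → -5/2
G_5 [rrrbr]  L=[-3]  R=[-5/2, -2, -1, 0]  → -11/4
G_6 [rrrbrr]  L=[-3]  R=[-11/4, -5/2, -2, -1, 0]  → -23/8
G_7 [rrrbrrb]  L=[-3, -23/8]  R=[-11/4, -5/2, -2, -1, 0]  → -45/16
G_8 [rrrbrrbr]  L=[-3, -23/8]  R=[-45/16, -11/4, -5/2, -2, -1, 0]  → -91/32
G_9 [rrrbrrbrb]  L=[-3, -23/8, -91/32]  R=[-45/16, -11/4, -5/2, -2, -1, 0]  → -181/64
G_10 [rrrbrrbrbr]  L=[-3, -23/8, -91/32]  R=[-181/64, -45/16, -11/4, -5/2, -2, -1, 0]  → -363/128
G_11 [rrrbrrbrbrr]  L=[-3, -23/8, -91/32]  R=[-363/128, -181/64, -45/16, -11/4, -5/2, -2, -1, 0]  → -727/256
G_12 [rrrbrrbrbrrb]  L=[-3, -23/8, -91/32, -727/256]  R=[-363/128, -181/64, -45/16, -11/4, -5/2, -2, -1, 0]  → -1453/512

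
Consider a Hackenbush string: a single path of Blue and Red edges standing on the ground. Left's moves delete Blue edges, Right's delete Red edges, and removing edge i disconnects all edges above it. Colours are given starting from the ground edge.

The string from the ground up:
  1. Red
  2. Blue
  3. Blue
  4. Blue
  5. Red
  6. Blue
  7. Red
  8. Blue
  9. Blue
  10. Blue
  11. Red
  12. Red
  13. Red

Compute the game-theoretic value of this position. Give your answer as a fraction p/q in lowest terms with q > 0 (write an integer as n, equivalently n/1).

Prefix values for Red Blue Blue Blue Red Blue Red Blue Blue Blue Red Red Red via {L|R} + simplicity:
step 1: add Red to get R; options L={ · } R={ 0 } -> -1
step 2: add Blue to get RB; options L={ -1 } R={ 0 } -> -1/2
step 3: add Blue to get RBB; options L={ -1,-1/2 } R={ 0 } -> -1/4
step 4: add Blue to get RBBB; options L={ -1,-1/2,-1/4 } R={ 0 } -> -1/8
step 5: add Red to get RBBBR; options L={ -1,-1/2,-1/4 } R={ -1/8,0 } -> -3/16
step 6: add Blue to get RBBBRB; options L={ -1,-1/2,-1/4,-3/16 } R={ -1/8,0 } -> -5/32
step 7: add Red to get RBBBRBR; options L={ -1,-1/2,-1/4,-3/16 } R={ -5/32,-1/8,0 } -> -11/64
step 8: add Blue to get RBBBRBRB; options L={ -1,-1/2,-1/4,-3/16,-11/64 } R={ -5/32,-1/8,0 } -> -21/128
step 9: add Blue to get RBBBRBRBB; options L={ -1,-1/2,-1/4,-3/16,-11/64,-21/128 } R={ -5/32,-1/8,0 } -> -41/256
step 10: add Blue to get RBBBRBRBBB; options L={ -1,-1/2,-1/4,-3/16,-11/64,-21/128,-41/256 } R={ -5/32,-1/8,0 } -> -81/512
step 11: add Red to get RBBBRBRBBBR; options L={ -1,-1/2,-1/4,-3/16,-11/64,-21/128,-41/256 } R={ -81/512,-5/32,-1/8,0 } -> -163/1024
step 12: add Red to get RBBBRBRBBBRR; options L={ -1,-1/2,-1/4,-3/16,-11/64,-21/128,-41/256 } R={ -163/1024,-81/512,-5/32,-1/8,0 } -> -327/2048
step 13: add Red to get RBBBRBRBBBRRR; options L={ -1,-1/2,-1/4,-3/16,-11/64,-21/128,-41/256 } R={ -327/2048,-163/1024,-81/512,-5/32,-1/8,0 } -> -655/4096

-655/4096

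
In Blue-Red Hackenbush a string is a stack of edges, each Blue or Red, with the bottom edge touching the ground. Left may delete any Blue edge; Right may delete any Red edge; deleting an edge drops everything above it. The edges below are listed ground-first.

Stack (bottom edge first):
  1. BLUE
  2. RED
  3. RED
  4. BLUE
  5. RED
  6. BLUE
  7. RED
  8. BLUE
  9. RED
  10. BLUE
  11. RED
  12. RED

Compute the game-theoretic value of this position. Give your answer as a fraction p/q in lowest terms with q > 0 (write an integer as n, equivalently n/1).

Prefix values for BLUE RED RED BLUE RED BLUE RED BLUE RED BLUE RED RED via {L|R} + simplicity:
step 1: add BLUE to get B; options L={ 0 } R={ ∅ } → 1
step 2: add RED to get BR; options L={ 0 } R={ 1 } → 1/2
step 3: add RED to get BRR; options L={ 0 } R={ 1/2, 1 } → 1/4
step 4: add BLUE to get BRRB; options L={ 0, 1/4 } R={ 1/2, 1 } → 3/8
step 5: add RED to get BRRBR; options L={ 0, 1/4 } R={ 3/8, 1/2, 1 } → 5/16
step 6: add BLUE to get BRRBRB; options L={ 0, 1/4, 5/16 } R={ 3/8, 1/2, 1 } → 11/32
step 7: add RED to get BRRBRBR; options L={ 0, 1/4, 5/16 } R={ 11/32, 3/8, 1/2, 1 } → 21/64
step 8: add BLUE to get BRRBRBRB; options L={ 0, 1/4, 5/16, 21/64 } R={ 11/32, 3/8, 1/2, 1 } → 43/128
step 9: add RED to get BRRBRBRBR; options L={ 0, 1/4, 5/16, 21/64 } R={ 43/128, 11/32, 3/8, 1/2, 1 } → 85/256
step 10: add BLUE to get BRRBRBRBRB; options L={ 0, 1/4, 5/16, 21/64, 85/256 } R={ 43/128, 11/32, 3/8, 1/2, 1 } → 171/512
step 11: add RED to get BRRBRBRBRBR; options L={ 0, 1/4, 5/16, 21/64, 85/256 } R={ 171/512, 43/128, 11/32, 3/8, 1/2, 1 } → 341/1024
step 12: add RED to get BRRBRBRBRBRR; options L={ 0, 1/4, 5/16, 21/64, 85/256 } R={ 341/1024, 171/512, 43/128, 11/32, 3/8, 1/2, 1 } → 681/2048

681/2048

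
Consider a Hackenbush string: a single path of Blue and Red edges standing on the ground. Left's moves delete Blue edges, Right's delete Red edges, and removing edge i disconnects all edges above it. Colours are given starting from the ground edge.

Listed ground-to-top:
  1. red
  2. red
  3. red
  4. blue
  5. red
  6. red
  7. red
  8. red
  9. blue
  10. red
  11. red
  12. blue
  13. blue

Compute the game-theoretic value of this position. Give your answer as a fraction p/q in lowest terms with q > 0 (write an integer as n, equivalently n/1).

edge 1 of 13 (red): { (no moves) | 0 } -> -1
edge 2 of 13 (red): { (no moves) | -1, 0 } -> -2
edge 3 of 13 (red): { (no moves) | -2, -1, 0 } -> -3
edge 4 of 13 (blue): { -3 | -2, -1, 0 } -> -5/2
edge 5 of 13 (red): { -3 | -5/2, -2, -1, 0 } -> -11/4
edge 6 of 13 (red): { -3 | -11/4, -5/2, -2, -1, 0 } -> -23/8
edge 7 of 13 (red): { -3 | -23/8, -11/4, -5/2, -2, -1, 0 } -> -47/16
edge 8 of 13 (red): { -3 | -47/16, -23/8, -11/4, -5/2, -2, -1, 0 } -> -95/32
edge 9 of 13 (blue): { -3, -95/32 | -47/16, -23/8, -11/4, -5/2, -2, -1, 0 } -> -189/64
edge 10 of 13 (red): { -3, -95/32 | -189/64, -47/16, -23/8, -11/4, -5/2, -2, -1, 0 } -> -379/128
edge 11 of 13 (red): { -3, -95/32 | -379/128, -189/64, -47/16, -23/8, -11/4, -5/2, -2, -1, 0 } -> -759/256
edge 12 of 13 (blue): { -3, -95/32, -759/256 | -379/128, -189/64, -47/16, -23/8, -11/4, -5/2, -2, -1, 0 } -> -1517/512
edge 13 of 13 (blue): { -3, -95/32, -759/256, -1517/512 | -379/128, -189/64, -47/16, -23/8, -11/4, -5/2, -2, -1, 0 } -> -3033/1024

-3033/1024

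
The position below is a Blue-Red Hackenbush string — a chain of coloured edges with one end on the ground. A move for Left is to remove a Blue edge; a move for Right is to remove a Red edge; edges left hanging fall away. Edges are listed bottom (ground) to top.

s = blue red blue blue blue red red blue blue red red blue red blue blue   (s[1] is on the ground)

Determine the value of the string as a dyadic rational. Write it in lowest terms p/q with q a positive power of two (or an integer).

14743/16384

1 of 15 · b · max L 0 · min R +∞ ⇒ 1
2 of 15 · br · max L 0 · min R 1 ⇒ 1/2
3 of 15 · brb · max L 1/2 · min R 1 ⇒ 3/4
4 of 15 · brbb · max L 3/4 · min R 1 ⇒ 7/8
5 of 15 · brbbb · max L 7/8 · min R 1 ⇒ 15/16
6 of 15 · brbbbr · max L 7/8 · min R 15/16 ⇒ 29/32
7 of 15 · brbbbrr · max L 7/8 · min R 29/32 ⇒ 57/64
8 of 15 · brbbbrrb · max L 57/64 · min R 29/32 ⇒ 115/128
9 of 15 · brbbbrrbb · max L 115/128 · min R 29/32 ⇒ 231/256
10 of 15 · brbbbrrbbr · max L 115/128 · min R 231/256 ⇒ 461/512
11 of 15 · brbbbrrbbrr · max L 115/128 · min R 461/512 ⇒ 921/1024
12 of 15 · brbbbrrbbrrb · max L 921/1024 · min R 461/512 ⇒ 1843/2048
13 of 15 · brbbbrrbbrrbr · max L 921/1024 · min R 1843/2048 ⇒ 3685/4096
14 of 15 · brbbbrrbbrrbrb · max L 3685/4096 · min R 1843/2048 ⇒ 7371/8192
15 of 15 · brbbbrrbbrrbrbb · max L 7371/8192 · min R 1843/2048 ⇒ 14743/16384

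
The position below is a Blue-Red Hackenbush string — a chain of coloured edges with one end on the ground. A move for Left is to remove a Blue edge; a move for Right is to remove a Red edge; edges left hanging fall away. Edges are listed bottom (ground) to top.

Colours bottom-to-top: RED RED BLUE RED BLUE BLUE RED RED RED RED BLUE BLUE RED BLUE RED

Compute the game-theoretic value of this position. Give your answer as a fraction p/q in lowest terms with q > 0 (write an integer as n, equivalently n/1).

Prefix values for RED RED BLUE RED BLUE BLUE RED RED RED RED BLUE BLUE RED BLUE RED via {L|R} + simplicity:
v(R) = { — | 0 } => -1
v(RR) = { — | -1, 0 } => -2
v(RRB) = { -2 | -1, 0 } => -3/2
v(RRBR) = { -2 | -3/2, -1, 0 } => -7/4
v(RRBRB) = { -2, -7/4 | -3/2, -1, 0 } => -13/8
v(RRBRBB) = { -2, -7/4, -13/8 | -3/2, -1, 0 } => -25/16
v(RRBRBBR) = { -2, -7/4, -13/8 | -25/16, -3/2, -1, 0 } => -51/32
v(RRBRBBRR) = { -2, -7/4, -13/8 | -51/32, -25/16, -3/2, -1, 0 } => -103/64
v(RRBRBBRRR) = { -2, -7/4, -13/8 | -103/64, -51/32, -25/16, -3/2, -1, 0 } => -207/128
v(RRBRBBRRRR) = { -2, -7/4, -13/8 | -207/128, -103/64, -51/32, -25/16, -3/2, -1, 0 } => -415/256
v(RRBRBBRRRRB) = { -2, -7/4, -13/8, -415/256 | -207/128, -103/64, -51/32, -25/16, -3/2, -1, 0 } => -829/512
v(RRBRBBRRRRBB) = { -2, -7/4, -13/8, -415/256, -829/512 | -207/128, -103/64, -51/32, -25/16, -3/2, -1, 0 } => -1657/1024
v(RRBRBBRRRRBBR) = { -2, -7/4, -13/8, -415/256, -829/512 | -1657/1024, -207/128, -103/64, -51/32, -25/16, -3/2, -1, 0 } => -3315/2048
v(RRBRBBRRRRBBRB) = { -2, -7/4, -13/8, -415/256, -829/512, -3315/2048 | -1657/1024, -207/128, -103/64, -51/32, -25/16, -3/2, -1, 0 } => -6629/4096
v(RRBRBBRRRRBBRBR) = { -2, -7/4, -13/8, -415/256, -829/512, -3315/2048 | -6629/4096, -1657/1024, -207/128, -103/64, -51/32, -25/16, -3/2, -1, 0 } => -13259/8192

-13259/8192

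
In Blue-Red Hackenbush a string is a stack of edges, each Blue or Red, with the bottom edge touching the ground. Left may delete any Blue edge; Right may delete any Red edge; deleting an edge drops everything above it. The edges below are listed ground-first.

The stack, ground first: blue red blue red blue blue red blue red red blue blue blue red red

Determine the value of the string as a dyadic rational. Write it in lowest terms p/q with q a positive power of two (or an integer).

Recurse on prefixes of the 15-edge string blue red blue red blue blue red blue red red blue blue blue red red:
value_1 [b]  L=[0]  R=[(no moves)]  so 1
value_2 [br]  L=[0]  R=[1]  so 1/2
value_3 [brb]  L=[0, 1/2]  R=[1]  so 3/4
value_4 [brbr]  L=[0, 1/2]  R=[3/4, 1]  so 5/8
value_5 [brbrb]  L=[0, 1/2, 5/8]  R=[3/4, 1]  so 11/16
value_6 [brbrbb]  L=[0, 1/2, 5/8, 11/16]  R=[3/4, 1]  so 23/32
value_7 [brbrbbr]  L=[0, 1/2, 5/8, 11/16]  R=[23/32, 3/4, 1]  so 45/64
value_8 [brbrbbrb]  L=[0, 1/2, 5/8, 11/16, 45/64]  R=[23/32, 3/4, 1]  so 91/128
value_9 [brbrbbrbr]  L=[0, 1/2, 5/8, 11/16, 45/64]  R=[91/128, 23/32, 3/4, 1]  so 181/256
value_10 [brbrbbrbrr]  L=[0, 1/2, 5/8, 11/16, 45/64]  R=[181/256, 91/128, 23/32, 3/4, 1]  so 361/512
value_11 [brbrbbrbrrb]  L=[0, 1/2, 5/8, 11/16, 45/64, 361/512]  R=[181/256, 91/128, 23/32, 3/4, 1]  so 723/1024
value_12 [brbrbbrbrrbb]  L=[0, 1/2, 5/8, 11/16, 45/64, 361/512, 723/1024]  R=[181/256, 91/128, 23/32, 3/4, 1]  so 1447/2048
value_13 [brbrbbrbrrbbb]  L=[0, 1/2, 5/8, 11/16, 45/64, 361/512, 723/1024, 1447/2048]  R=[181/256, 91/128, 23/32, 3/4, 1]  so 2895/4096
value_14 [brbrbbrbrrbbbr]  L=[0, 1/2, 5/8, 11/16, 45/64, 361/512, 723/1024, 1447/2048]  R=[2895/4096, 181/256, 91/128, 23/32, 3/4, 1]  so 5789/8192
value_15 [brbrbbrbrrbbbrr]  L=[0, 1/2, 5/8, 11/16, 45/64, 361/512, 723/1024, 1447/2048]  R=[5789/8192, 2895/4096, 181/256, 91/128, 23/32, 3/4, 1]  so 11577/16384

11577/16384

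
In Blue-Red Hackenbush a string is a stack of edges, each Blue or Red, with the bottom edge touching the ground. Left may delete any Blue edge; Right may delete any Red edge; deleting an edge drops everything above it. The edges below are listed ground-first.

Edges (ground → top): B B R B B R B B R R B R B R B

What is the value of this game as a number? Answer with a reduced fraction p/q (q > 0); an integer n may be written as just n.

15147/8192

Build g(s[:k]) for k = 1..15, string s = B B R B B R B B R R B R B R B.
1 of 15 · B · max L 0 · min R +∞ so 1
2 of 15 · BB · max L 1 · min R +∞ so 2
3 of 15 · BBR · max L 1 · min R 2 so 3/2
4 of 15 · BBRB · max L 3/2 · min R 2 so 7/4
5 of 15 · BBRBB · max L 7/4 · min R 2 so 15/8
6 of 15 · BBRBBR · max L 7/4 · min R 15/8 so 29/16
7 of 15 · BBRBBRB · max L 29/16 · min R 15/8 so 59/32
8 of 15 · BBRBBRBB · max L 59/32 · min R 15/8 so 119/64
9 of 15 · BBRBBRBBR · max L 59/32 · min R 119/64 so 237/128
10 of 15 · BBRBBRBBRR · max L 59/32 · min R 237/128 so 473/256
11 of 15 · BBRBBRBBRRB · max L 473/256 · min R 237/128 so 947/512
12 of 15 · BBRBBRBBRRBR · max L 473/256 · min R 947/512 so 1893/1024
13 of 15 · BBRBBRBBRRBRB · max L 1893/1024 · min R 947/512 so 3787/2048
14 of 15 · BBRBBRBBRRBRBR · max L 1893/1024 · min R 3787/2048 so 7573/4096
15 of 15 · BBRBBRBBRRBRBRB · max L 7573/4096 · min R 3787/2048 so 15147/8192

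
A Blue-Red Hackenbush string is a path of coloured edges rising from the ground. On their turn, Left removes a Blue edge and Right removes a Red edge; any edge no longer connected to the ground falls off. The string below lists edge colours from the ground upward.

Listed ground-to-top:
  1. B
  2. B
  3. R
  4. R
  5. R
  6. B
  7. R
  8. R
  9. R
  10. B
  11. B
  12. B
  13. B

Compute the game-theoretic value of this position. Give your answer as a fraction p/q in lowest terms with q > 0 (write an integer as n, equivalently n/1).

2335/2048

Prefix values for B B R R R B R R R B B B B via {L|R} + simplicity:
1 of 13 · B · max L 0 · min R +∞ => 1
2 of 13 · BB · max L 1 · min R +∞ => 2
3 of 13 · BBR · max L 1 · min R 2 => 3/2
4 of 13 · BBRR · max L 1 · min R 3/2 => 5/4
5 of 13 · BBRRR · max L 1 · min R 5/4 => 9/8
6 of 13 · BBRRRB · max L 9/8 · min R 5/4 => 19/16
7 of 13 · BBRRRBR · max L 9/8 · min R 19/16 => 37/32
8 of 13 · BBRRRBRR · max L 9/8 · min R 37/32 => 73/64
9 of 13 · BBRRRBRRR · max L 9/8 · min R 73/64 => 145/128
10 of 13 · BBRRRBRRRB · max L 145/128 · min R 73/64 => 291/256
11 of 13 · BBRRRBRRRBB · max L 291/256 · min R 73/64 => 583/512
12 of 13 · BBRRRBRRRBBB · max L 583/512 · min R 73/64 => 1167/1024
13 of 13 · BBRRRBRRRBBBB · max L 1167/1024 · min R 73/64 => 2335/2048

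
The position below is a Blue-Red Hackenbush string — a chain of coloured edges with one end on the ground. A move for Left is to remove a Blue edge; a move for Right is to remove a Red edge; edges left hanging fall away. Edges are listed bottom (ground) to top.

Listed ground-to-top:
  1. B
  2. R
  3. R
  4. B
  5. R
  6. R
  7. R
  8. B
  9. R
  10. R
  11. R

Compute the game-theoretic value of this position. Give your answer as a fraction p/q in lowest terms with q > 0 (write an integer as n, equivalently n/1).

273/1024

1 of 11 · B · max L 0 · min R +∞ — 1
2 of 11 · BR · max L 0 · min R 1 — 1/2
3 of 11 · BRR · max L 0 · min R 1/2 — 1/4
4 of 11 · BRRB · max L 1/4 · min R 1/2 — 3/8
5 of 11 · BRRBR · max L 1/4 · min R 3/8 — 5/16
6 of 11 · BRRBRR · max L 1/4 · min R 5/16 — 9/32
7 of 11 · BRRBRRR · max L 1/4 · min R 9/32 — 17/64
8 of 11 · BRRBRRRB · max L 17/64 · min R 9/32 — 35/128
9 of 11 · BRRBRRRBR · max L 17/64 · min R 35/128 — 69/256
10 of 11 · BRRBRRRBRR · max L 17/64 · min R 69/256 — 137/512
11 of 11 · BRRBRRRBRRR · max L 17/64 · min R 137/512 — 273/1024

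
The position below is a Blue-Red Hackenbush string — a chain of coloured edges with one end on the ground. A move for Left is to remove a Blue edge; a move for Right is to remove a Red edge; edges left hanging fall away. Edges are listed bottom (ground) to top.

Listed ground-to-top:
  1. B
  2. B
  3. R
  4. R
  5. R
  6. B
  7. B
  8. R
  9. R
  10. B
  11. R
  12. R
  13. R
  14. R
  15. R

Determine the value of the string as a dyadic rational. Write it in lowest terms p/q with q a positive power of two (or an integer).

G(B) = { 0 | · } = 1
G(BB) = { 0 1 | · } = 2
G(BBR) = { 0 1 | 2 } = 3/2
G(BBRR) = { 0 1 | 3/2 2 } = 5/4
G(BBRRR) = { 0 1 | 5/4 3/2 2 } = 9/8
G(BBRRRB) = { 0 1 9/8 | 5/4 3/2 2 } = 19/16
G(BBRRRBB) = { 0 1 9/8 19/16 | 5/4 3/2 2 } = 39/32
G(BBRRRBBR) = { 0 1 9/8 19/16 | 39/32 5/4 3/2 2 } = 77/64
G(BBRRRBBRR) = { 0 1 9/8 19/16 | 77/64 39/32 5/4 3/2 2 } = 153/128
G(BBRRRBBRRB) = { 0 1 9/8 19/16 153/128 | 77/64 39/32 5/4 3/2 2 } = 307/256
G(BBRRRBBRRBR) = { 0 1 9/8 19/16 153/128 | 307/256 77/64 39/32 5/4 3/2 2 } = 613/512
G(BBRRRBBRRBRR) = { 0 1 9/8 19/16 153/128 | 613/512 307/256 77/64 39/32 5/4 3/2 2 } = 1225/1024
G(BBRRRBBRRBRRR) = { 0 1 9/8 19/16 153/128 | 1225/1024 613/512 307/256 77/64 39/32 5/4 3/2 2 } = 2449/2048
G(BBRRRBBRRBRRRR) = { 0 1 9/8 19/16 153/128 | 2449/2048 1225/1024 613/512 307/256 77/64 39/32 5/4 3/2 2 } = 4897/4096
G(BBRRRBBRRBRRRRR) = { 0 1 9/8 19/16 153/128 | 4897/4096 2449/2048 1225/1024 613/512 307/256 77/64 39/32 5/4 3/2 2 } = 9793/8192

9793/8192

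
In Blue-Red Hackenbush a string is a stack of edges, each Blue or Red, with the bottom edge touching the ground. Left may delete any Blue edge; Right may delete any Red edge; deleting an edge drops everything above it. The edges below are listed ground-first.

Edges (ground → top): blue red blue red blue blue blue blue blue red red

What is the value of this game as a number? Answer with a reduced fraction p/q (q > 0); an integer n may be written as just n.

G(b) = { 0 | · } → 1
G(br) = { 0 | 1 } → 1/2
G(brb) = { 0 1/2 | 1 } → 3/4
G(brbr) = { 0 1/2 | 3/4 1 } → 5/8
G(brbrb) = { 0 1/2 5/8 | 3/4 1 } → 11/16
G(brbrbb) = { 0 1/2 5/8 11/16 | 3/4 1 } → 23/32
G(brbrbbb) = { 0 1/2 5/8 11/16 23/32 | 3/4 1 } → 47/64
G(brbrbbbb) = { 0 1/2 5/8 11/16 23/32 47/64 | 3/4 1 } → 95/128
G(brbrbbbbb) = { 0 1/2 5/8 11/16 23/32 47/64 95/128 | 3/4 1 } → 191/256
G(brbrbbbbbr) = { 0 1/2 5/8 11/16 23/32 47/64 95/128 | 191/256 3/4 1 } → 381/512
G(brbrbbbbbrr) = { 0 1/2 5/8 11/16 23/32 47/64 95/128 | 381/512 191/256 3/4 1 } → 761/1024

761/1024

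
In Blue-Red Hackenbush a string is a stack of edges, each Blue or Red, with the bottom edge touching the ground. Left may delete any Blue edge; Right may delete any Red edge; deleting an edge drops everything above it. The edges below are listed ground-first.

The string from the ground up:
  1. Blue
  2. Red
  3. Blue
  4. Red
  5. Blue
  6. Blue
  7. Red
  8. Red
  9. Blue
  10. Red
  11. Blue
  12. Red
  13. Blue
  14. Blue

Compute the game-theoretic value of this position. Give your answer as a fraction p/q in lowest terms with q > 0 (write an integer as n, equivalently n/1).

step 1: add Blue to get B; options L={ 0 } R={ · } gives 1
step 2: add Red to get BR; options L={ 0 } R={ 1 } gives 1/2
step 3: add Blue to get BRB; options L={ 0; 1/2 } R={ 1 } gives 3/4
step 4: add Red to get BRBR; options L={ 0; 1/2 } R={ 3/4; 1 } gives 5/8
step 5: add Blue to get BRBRB; options L={ 0; 1/2; 5/8 } R={ 3/4; 1 } gives 11/16
step 6: add Blue to get BRBRBB; options L={ 0; 1/2; 5/8; 11/16 } R={ 3/4; 1 } gives 23/32
step 7: add Red to get BRBRBBR; options L={ 0; 1/2; 5/8; 11/16 } R={ 23/32; 3/4; 1 } gives 45/64
step 8: add Red to get BRBRBBRR; options L={ 0; 1/2; 5/8; 11/16 } R={ 45/64; 23/32; 3/4; 1 } gives 89/128
step 9: add Blue to get BRBRBBRRB; options L={ 0; 1/2; 5/8; 11/16; 89/128 } R={ 45/64; 23/32; 3/4; 1 } gives 179/256
step 10: add Red to get BRBRBBRRBR; options L={ 0; 1/2; 5/8; 11/16; 89/128 } R={ 179/256; 45/64; 23/32; 3/4; 1 } gives 357/512
step 11: add Blue to get BRBRBBRRBRB; options L={ 0; 1/2; 5/8; 11/16; 89/128; 357/512 } R={ 179/256; 45/64; 23/32; 3/4; 1 } gives 715/1024
step 12: add Red to get BRBRBBRRBRBR; options L={ 0; 1/2; 5/8; 11/16; 89/128; 357/512 } R={ 715/1024; 179/256; 45/64; 23/32; 3/4; 1 } gives 1429/2048
step 13: add Blue to get BRBRBBRRBRBRB; options L={ 0; 1/2; 5/8; 11/16; 89/128; 357/512; 1429/2048 } R={ 715/1024; 179/256; 45/64; 23/32; 3/4; 1 } gives 2859/4096
step 14: add Blue to get BRBRBBRRBRBRBB; options L={ 0; 1/2; 5/8; 11/16; 89/128; 357/512; 1429/2048; 2859/4096 } R={ 715/1024; 179/256; 45/64; 23/32; 3/4; 1 } gives 5719/8192

5719/8192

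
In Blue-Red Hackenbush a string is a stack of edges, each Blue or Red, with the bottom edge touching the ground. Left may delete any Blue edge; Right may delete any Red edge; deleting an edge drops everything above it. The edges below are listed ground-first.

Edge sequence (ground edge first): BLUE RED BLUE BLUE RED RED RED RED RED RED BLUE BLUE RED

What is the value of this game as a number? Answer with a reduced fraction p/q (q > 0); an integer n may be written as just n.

3085/4096

Recurse on prefixes of the 13-edge string BLUE RED BLUE BLUE RED RED RED RED RED RED BLUE BLUE RED:
B: Left { 0 }, Right { — } -> simplest 1
BR: Left { 0 }, Right { 1 } -> simplest 1/2
BRB: Left { 0, 1/2 }, Right { 1 } -> simplest 3/4
BRBB: Left { 0, 1/2, 3/4 }, Right { 1 } -> simplest 7/8
BRBBR: Left { 0, 1/2, 3/4 }, Right { 7/8, 1 } -> simplest 13/16
BRBBRR: Left { 0, 1/2, 3/4 }, Right { 13/16, 7/8, 1 } -> simplest 25/32
BRBBRRR: Left { 0, 1/2, 3/4 }, Right { 25/32, 13/16, 7/8, 1 } -> simplest 49/64
BRBBRRRR: Left { 0, 1/2, 3/4 }, Right { 49/64, 25/32, 13/16, 7/8, 1 } -> simplest 97/128
BRBBRRRRR: Left { 0, 1/2, 3/4 }, Right { 97/128, 49/64, 25/32, 13/16, 7/8, 1 } -> simplest 193/256
BRBBRRRRRR: Left { 0, 1/2, 3/4 }, Right { 193/256, 97/128, 49/64, 25/32, 13/16, 7/8, 1 } -> simplest 385/512
BRBBRRRRRRB: Left { 0, 1/2, 3/4, 385/512 }, Right { 193/256, 97/128, 49/64, 25/32, 13/16, 7/8, 1 } -> simplest 771/1024
BRBBRRRRRRBB: Left { 0, 1/2, 3/4, 385/512, 771/1024 }, Right { 193/256, 97/128, 49/64, 25/32, 13/16, 7/8, 1 } -> simplest 1543/2048
BRBBRRRRRRBBR: Left { 0, 1/2, 3/4, 385/512, 771/1024 }, Right { 1543/2048, 193/256, 97/128, 49/64, 25/32, 13/16, 7/8, 1 } -> simplest 3085/4096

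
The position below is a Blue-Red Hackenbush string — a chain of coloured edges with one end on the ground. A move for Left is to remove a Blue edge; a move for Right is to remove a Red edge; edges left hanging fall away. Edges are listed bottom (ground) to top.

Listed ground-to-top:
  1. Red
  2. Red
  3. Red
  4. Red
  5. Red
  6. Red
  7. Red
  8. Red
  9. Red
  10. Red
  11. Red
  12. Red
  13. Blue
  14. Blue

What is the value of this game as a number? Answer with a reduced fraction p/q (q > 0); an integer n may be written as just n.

-45/4

1 of 14 · R · max L −∞ · min R 0 gives -1
2 of 14 · RR · max L −∞ · min R -1 gives -2
3 of 14 · RRR · max L −∞ · min R -2 gives -3
4 of 14 · RRRR · max L −∞ · min R -3 gives -4
5 of 14 · RRRRR · max L −∞ · min R -4 gives -5
6 of 14 · RRRRRR · max L −∞ · min R -5 gives -6
7 of 14 · RRRRRRR · max L −∞ · min R -6 gives -7
8 of 14 · RRRRRRRR · max L −∞ · min R -7 gives -8
9 of 14 · RRRRRRRRR · max L −∞ · min R -8 gives -9
10 of 14 · RRRRRRRRRR · max L −∞ · min R -9 gives -10
11 of 14 · RRRRRRRRRRR · max L −∞ · min R -10 gives -11
12 of 14 · RRRRRRRRRRRR · max L −∞ · min R -11 gives -12
13 of 14 · RRRRRRRRRRRRB · max L -12 · min R -11 gives -23/2
14 of 14 · RRRRRRRRRRRRBB · max L -23/2 · min R -11 gives -45/4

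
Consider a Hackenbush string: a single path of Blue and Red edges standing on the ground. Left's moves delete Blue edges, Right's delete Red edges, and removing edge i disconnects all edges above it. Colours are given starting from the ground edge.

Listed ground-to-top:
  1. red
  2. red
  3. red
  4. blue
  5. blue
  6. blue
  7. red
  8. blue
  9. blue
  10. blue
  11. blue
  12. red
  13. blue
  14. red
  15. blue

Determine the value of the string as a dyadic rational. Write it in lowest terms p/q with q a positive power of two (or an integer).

1 of 15 · r · max L −∞ · min R 0 so -1
2 of 15 · rr · max L −∞ · min R -1 so -2
3 of 15 · rrr · max L −∞ · min R -2 so -3
4 of 15 · rrrb · max L -3 · min R -2 so -5/2
5 of 15 · rrrbb · max L -5/2 · min R -2 so -9/4
6 of 15 · rrrbbb · max L -9/4 · min R -2 so -17/8
7 of 15 · rrrbbbr · max L -9/4 · min R -17/8 so -35/16
8 of 15 · rrrbbbrb · max L -35/16 · min R -17/8 so -69/32
9 of 15 · rrrbbbrbb · max L -69/32 · min R -17/8 so -137/64
10 of 15 · rrrbbbrbbb · max L -137/64 · min R -17/8 so -273/128
11 of 15 · rrrbbbrbbbb · max L -273/128 · min R -17/8 so -545/256
12 of 15 · rrrbbbrbbbbr · max L -273/128 · min R -545/256 so -1091/512
13 of 15 · rrrbbbrbbbbrb · max L -1091/512 · min R -545/256 so -2181/1024
14 of 15 · rrrbbbrbbbbrbr · max L -1091/512 · min R -2181/1024 so -4363/2048
15 of 15 · rrrbbbrbbbbrbrb · max L -4363/2048 · min R -2181/1024 so -8725/4096

-8725/4096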